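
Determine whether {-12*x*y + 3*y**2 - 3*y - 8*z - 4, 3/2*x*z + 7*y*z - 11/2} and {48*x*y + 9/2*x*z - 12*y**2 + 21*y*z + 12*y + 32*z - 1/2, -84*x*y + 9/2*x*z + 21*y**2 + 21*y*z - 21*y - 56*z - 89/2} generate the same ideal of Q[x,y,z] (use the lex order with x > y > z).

Yes, the ideals are equal.

Since reduced Gröbner bases are canonical representatives of ideals under a given ordering, it suffices to compute and compare them.
Buchberger on the first generating set:
f_1 = -12*x*y + 3*y**2 - 3*y - 8*z - 4, LT = x*y.
f_2 = 3/2*x*z + 7*y*z - 11/2, LT = x*z.

S(f_1,f_2): lcm = x*y*z. S = -59/12*y**2*z + 1/4*y*z + 11/3*y + 2/3*z**2 + 1/3*z.
  reduce S modulo (f_1, f_2):
  remainder -59/12*y**2*z + 1/4*y*z + 11/3*y + 2/3*z**2 + 1/3*z ≠ 0; add g_3 = -59/12*y**2*z + 1/4*y*z + 11/3*y + 2/3*z**2 + 1/3*z to the basis.

The other S-polynomials (S(f_1,g_3), S(f_2,g_3)) all reduce to 0 modulo the current basis, so we have a Gröbner basis.
Inter-reduce: drop elements whose leading term is divisible by another's, tail-reduce, and make monic.
Reduced Gröbner basis: {x*y - 1/4*y**2 + 1/4*y + 2/3*z + 1/3, x*z + 14/3*y*z - 11/3, y**2*z - 3/59*y*z - 44/59*y - 8/59*z**2 - 4/59*z}.

Buchberger on the second generating set:
h_1 = 48*x*y + 9/2*x*z - 12*y**2 + 21*y*z + 12*y + 32*z - 1/2, LT = x*y.
h_2 = -84*x*y + 9/2*x*z + 21*y**2 + 21*y*z - 21*y - 56*z - 89/2, LT = x*y.

S(h_1,h_2): lcm = x*y. S = 33/224*x*z + 11/16*y*z - 121/224.
  reduce S modulo (h_1, h_2):
  remainder 33/224*x*z + 11/16*y*z - 121/224 ≠ 0; add k_3 = 33/224*x*z + 11/16*y*z - 121/224 to the basis.

S(h_1,k_3): lcm = x*y*z. S = 3/32*x*z**2 - 59/12*y**2*z + 7/16*y*z**2 + 1/4*y*z + 11/3*y + 2/3*z**2 - 1/96*z.
  reduce S modulo (h_1, h_2, k_3):
  remainder -59/12*y**2*z + 1/4*y*z + 11/3*y + 2/3*z**2 + 1/3*z ≠ 0; add k_4 = -59/12*y**2*z + 1/4*y*z + 11/3*y + 2/3*z**2 + 1/3*z to the basis.

The other S-polynomials (S(h_2,k_3), S(h_1,k_4), S(h_2,k_4), S(k_3,k_4)) all reduce to 0 modulo the current basis, so we have a Gröbner basis.
Inter-reduce: drop elements whose leading term is divisible by another's, tail-reduce, and make monic.
Reduced Gröbner basis: {x*y - 1/4*y**2 + 1/4*y + 2/3*z + 1/3, x*z + 14/3*y*z - 11/3, y**2*z - 3/59*y*z - 44/59*y - 8/59*z**2 - 4/59*z}.

Same reduced basis, so the two generating sets span the same ideal.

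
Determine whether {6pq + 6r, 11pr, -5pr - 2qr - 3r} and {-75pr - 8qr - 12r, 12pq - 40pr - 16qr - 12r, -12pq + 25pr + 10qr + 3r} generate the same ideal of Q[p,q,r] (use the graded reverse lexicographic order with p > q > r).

Yes, the ideals are equal.

For a fixed monomial order, each ideal has a unique reduced Gröbner basis; comparing bases decides equality.
Buchberger on the first generating set:
f_1 = 6pq + 6r, LT = pq.
f_2 = 11pr, LT = pr.
f_3 = -5pr - 2qr - 3r, LT = pr.

S(f_1,f_2): lcm = pqr. S = r^2.
  leading term r^2: no divisor's leading term divides it; move r^2 to the remainder.
  remainder r^2 ≠ 0; add g_4 = r^2 to the basis.

S(f_1,f_3): lcm = pqr. S = -2/5q^2r - 3/5qr + r^2.
  leading term q^2r: no divisor's leading term divides it; move -2/5q^2r to the remainder.
  leading term qr: no divisor's leading term divides it; move -3/5qr to the remainder.
  leading term r^2: subtract (1)·g_4 from r^2 → 0
  remainder -2/5q^2r - 3/5qr ≠ 0; add g_5 = -2/5q^2r - 3/5qr to the basis.

S(f_2,f_3): lcm = pr. S = -2/5qr - 3/5r.
  leading term qr: no divisor's leading term divides it; move -2/5qr to the remainder.
  leading term r: no divisor's leading term divides it; move -3/5r to the remainder.
  remainder -2/5qr - 3/5r ≠ 0; add g_6 = -2/5qr - 3/5r to the basis.

The other S-polynomials (S(f_1,g_4), S(f_2,g_4), S(f_3,g_4), S(f_1,g_5), S(f_2,g_5), S(f_3,g_5), S(g_4,g_5), S(f_1,g_6), S(f_2,g_6), S(f_3,g_6), S(g_4,g_6), S(g_5,g_6)) all reduce to 0 modulo the current basis, so we have a Gröbner basis.
Inter-reduce: drop elements whose leading term is divisible by another's, tail-reduce, and make monic.
Reduced Gröbner basis: {pq + r, pr, qr + 3/2r, r^2}.

Buchberger on the second generating set:
h_1 = -75pr - 8qr - 12r, LT = pr.
h_2 = 12pq - 40pr - 16qr - 12r, LT = pq.
h_3 = -12pq + 25pr + 10qr + 3r, LT = pq.

S(h_1,h_2): lcm = pqr. S = 8/75q^2r + 10/3pr^2 + 4/3qr^2 + 4/25qr + r^2.
  leading term q^2r: no divisor's leading term divides it; move 8/75q^2r to the remainder.
  leading term pr^2: subtract (-2/45r)·h_1 from 10/3pr^2 + 4/3qr^2 + 4/25qr + r^2 → 44/45qr^2 + 4/25qr + 7/15r^2
  leading term qr^2: no divisor's leading term divides it; move 44/45qr^2 to the remainder.
  leading term qr: no divisor's leading term divides it; move 4/25qr to the remainder.
  leading term r^2: no divisor's leading term divides it; move 7/15r^2 to the remainder.
  remainder 8/75q^2r + 44/45qr^2 + 4/25qr + 7/15r^2 ≠ 0; add k_4 = 8/75q^2r + 44/45qr^2 + 4/25qr + 7/15r^2 to the basis.

S(h_1,h_3): lcm = pqr. S = 8/75q^2r + 25/12pr^2 + 5/6qr^2 + 4/25qr + 1/4r^2.
  leading term q^2r: subtract (1)·k_4 from 8/75q^2r + 25/12pr^2 + 5/6qr^2 + 4/25qr + 1/4r^2 → 25/12pr^2 - 13/90qr^2 - 13/60r^2
  leading term pr^2: subtract (-1/36r)·h_1 from 25/12pr^2 - 13/90qr^2 - 13/60r^2 → -11/30qr^2 - 11/20r^2
  leading term qr^2: no divisor's leading term divides it; move -11/30qr^2 to the remainder.
  leading term r^2: no divisor's leading term divides it; move -11/20r^2 to the remainder.
  remainder -11/30qr^2 - 11/20r^2 ≠ 0; add k_5 = -11/30qr^2 - 11/20r^2 to the basis.

S(h_2,h_3): lcm = pq. S = -5/4pr - 1/2qr - 3/4r.
  leading term pr: subtract (1/60)·h_1 from -5/4pr - 1/2qr - 3/4r → -11/30qr - 11/20r
  leading term qr: no divisor's leading term divides it; move -11/30qr to the remainder.
  leading term r: no divisor's leading term divides it; move -11/20r to the remainder.
  remainder -11/30qr - 11/20r ≠ 0; add k_6 = -11/30qr - 11/20r to the basis.

S(h_3,k_4): lcm = pq^2r. S = -45/4pqr^2 - 5/6q^2r^2 - 3/2pqr - 35/8pr^2 - 1/4qr^2.
  leading term pqr^2: subtract (3/20qr)·h_1 from -45/4pqr^2 - 5/6q^2r^2 - 3/2pqr - 35/8pr^2 - 1/4qr^2 → 11/30q^2r^2 - 3/2pqr - 35/8pr^2 + 31/20qr^2
  leading term q^2r^2: subtract (55/16r)·k_4 from 11/30q^2r^2 - 3/2pqr - 35/8pr^2 + 31/20qr^2 → -121/36qr^3 - 3/2pqr - 35/8pr^2 + qr^2 - 77/48r^3
  leading term qr^3: subtract (55/6r)·k_5 from -121/36qr^3 - 3/2pqr - 35/8pr^2 + qr^2 - 77/48r^3 → -3/2pqr - 35/8pr^2 + qr^2 + 55/16r^3
  leading term pqr: subtract (1/50q)·h_1 from -3/2pqr - 35/8pr^2 + qr^2 + 55/16r^3 → 4/25q^2r - 35/8pr^2 + qr^2 + 55/16r^3 + 6/25qr
  leading term q^2r: subtract (3/2)·k_4 from 4/25q^2r - 35/8pr^2 + qr^2 + 55/16r^3 + 6/25qr → -35/8pr^2 - 7/15qr^2 + 55/16r^3 - 7/10r^2
  leading term pr^2: subtract (7/120r)·h_1 from -35/8pr^2 - 7/15qr^2 + 55/16r^3 - 7/10r^2 → 55/16r^3
  leading term r^3: no divisor's leading term divides it; move 55/16r^3 to the remainder.
  remainder 55/16r^3 ≠ 0; add k_7 = 55/16r^3 to the basis.

S(h_1,k_6): lcm = pqr. S = 8/75q^2r - 3/2pr + 4/25qr.
  leading term q^2r: subtract (1)·k_4 from 8/75q^2r - 3/2pr + 4/25qr → -44/45qr^2 - 3/2pr - 7/15r^2
  leading term qr^2: subtract (8/3)·k_5 from -44/45qr^2 - 3/2pr - 7/15r^2 → -3/2pr + r^2
  leading term pr: subtract (1/50)·h_1 from -3/2pr + r^2 → 4/25qr + r^2 + 6/25r
  leading term qr: subtract (-24/55)·k_6 from 4/25qr + r^2 + 6/25r → r^2
  leading term r^2: no divisor's leading term divides it; move r^2 to the remainder.
  remainder r^2 ≠ 0; add k_8 = r^2 to the basis.

The other S-polynomials (S(h_1,k_4), S(h_2,k_4), S(h_1,k_5), S(h_2,k_5), S(h_3,k_5), S(k_4,k_5), S(h_2,k_6), S(h_3,k_6), S(k_4,k_6), S(k_5,k_6), S(h_1,k_7), S(h_2,k_7), S(h_3,k_7), S(k_4,k_7), S(k_5,k_7), S(k_6,k_7), S(h_1,k_8), S(h_2,k_8), S(h_3,k_8), S(k_4,k_8), S(k_5,k_8), S(k_6,k_8), S(k_7,k_8)) all reduce to 0 modulo the current basis, so we have a Gröbner basis.
Inter-reduce: drop elements whose leading term is divisible by another's, tail-reduce, and make monic.
Reduced Gröbner basis: {pq + r, pr, qr + 3/2r, r^2}.

These coincide, so the ideals are equal.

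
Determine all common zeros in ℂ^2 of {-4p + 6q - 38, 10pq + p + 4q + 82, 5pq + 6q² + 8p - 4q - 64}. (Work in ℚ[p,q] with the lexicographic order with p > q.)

Compute a lex Gröbner basis by Buchberger's algorithm.
f_1 = -4p + 6q - 38, LT = p.
f_2 = 10pq + p + 4q + 82, LT = pq.
f_3 = 5pq + 8p + 6q² - 4q - 64, LT = pq.

S(f_1,f_2): lcm = pq. S = -1/10p - 3/2q² + 91/10q - 41/5.
  leading term p: subtract (1/40)·f_1 from -1/10p - 3/2q² + 91/10q - 41/5 → -3/2q² + 179/20q - 29/4
  leading term q²: no divisor's leading term divides it; move -3/2q² to the remainder.
  leading term q: no divisor's leading term divides it; move 179/20q to the remainder.
  leading term 1: no divisor's leading term divides it; move -29/4 to the remainder.
  remainder -3/2q² + 179/20q - 29/4 ≠ 0; add h_4 = -3/2q² + 179/20q - 29/4 to the basis.

S(f_1,f_3): lcm = pq. S = -8/5p - 27/10q² + 103/10q + 64/5.
  leading term p: subtract (⅖)·f_1 from -8/5p - 27/10q² + 103/10q + 64/5 → -27/10q² + 79/10q + 28
  leading term q²: subtract (9/5)·h_4 from -27/10q² + 79/10q + 28 → -821/100q + 821/20
  leading term q: no divisor's leading term divides it; move -821/100q to the remainder.
  leading term 1: no divisor's leading term divides it; move 821/20 to the remainder.
  remainder -821/100q + 821/20 ≠ 0; add h_5 = -821/100q + 821/20 to the basis.

The other S-polynomials (S(f_2,f_3), S(f_1,h_4), S(f_2,h_4), S(f_3,h_4), S(f_1,h_5), S(f_2,h_5), S(f_3,h_5), S(h_4,h_5)) all reduce to 0 modulo the current basis, so we have a Gröbner basis.
Inter-reduce: drop elements whose leading term is divisible by another's, tail-reduce, and make monic.
Reduced Gröbner basis: {p + 2, q - 5}.

The lex basis is triangular: the last element involves only q. Solving q - 5 = 0 gives q ∈ {5}; substituting each value into the earlier elements determines the remaining variables.
  q = 5: the earlier basis element becomes p + 2 = 0, giving p = -2 — point (-2, 5).
Each listed point satisfies every original equation (direct substitution).

{(-2, 5)}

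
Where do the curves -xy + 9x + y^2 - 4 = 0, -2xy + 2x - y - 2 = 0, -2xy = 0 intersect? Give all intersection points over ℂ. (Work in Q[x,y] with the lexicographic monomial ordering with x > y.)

Compute a lex Gröbner basis by Buchberger's algorithm.
f_1 = -xy + 9x + y^2 - 4, LT = xy.
f_2 = -2xy + 2x - y - 2, LT = xy.
f_3 = -2xy, LT = xy.

S(f_1,f_2): lcm = xy. S = -8x - y^2 - 1/2y + 3.
  leading term x: no divisor's leading term divides it; move -8x to the remainder.
  leading term y^2: no divisor's leading term divides it; move -y^2 to the remainder.
  leading term y: no divisor's leading term divides it; move -1/2y to the remainder.
  leading term 1: no divisor's leading term divides it; move 3 to the remainder.
  remainder -8x - y^2 - 1/2y + 3 ≠ 0; add h_4 = -8x - y^2 - 1/2y + 3 to the basis.

S(f_1,f_3): lcm = xy. S = -9x - y^2 + 4.
  leading term x: subtract (9/8)·h_4 from -9x - y^2 + 4 → 1/8y^2 + 9/16y + 5/8
  leading term y^2: no divisor's leading term divides it; move 1/8y^2 to the remainder.
  leading term y: no divisor's leading term divides it; move 9/16y to the remainder.
  leading term 1: no divisor's leading term divides it; move 5/8 to the remainder.
  remainder 1/8y^2 + 9/16y + 5/8 ≠ 0; add h_5 = 1/8y^2 + 9/16y + 5/8 to the basis.

S(f_2,f_3): lcm = xy. S = -x + 1/2y + 1.
  leading term x: subtract (1/8)·h_4 from -x + 1/2y + 1 → 1/8y^2 + 9/16y + 5/8
  leading term y^2: subtract (1)·h_5 from 1/8y^2 + 9/16y + 5/8 → 0
  remainder 0.

S(f_1,h_4): lcm = xy. S = -9x - 1/8y^3 - 17/16y^2 + 3/8y + 4.
  leading term x: subtract (9/8)·h_4 from -9x - 1/8y^3 - 17/16y^2 + 3/8y + 4 → -1/8y^3 + 1/16y^2 + 15/16y + 5/8
  leading term y^3: subtract (-y)·h_5 from -1/8y^3 + 1/16y^2 + 15/16y + 5/8 → 5/8y^2 + 25/16y + 5/8
  leading term y^2: subtract (5)·h_5 from 5/8y^2 + 25/16y + 5/8 → -5/4y - 5/2
  leading term y: no divisor's leading term divides it; move -5/4y to the remainder.
  leading term 1: no divisor's leading term divides it; move -5/2 to the remainder.
  remainder -5/4y - 5/2 ≠ 0; add h_6 = -5/4y - 5/2 to the basis.

S(f_2,h_4): lcm = xy. S = -x - 1/8y^3 - 1/16y^2 + 7/8y + 1.
  leading term x: subtract (1/8)·h_4 from -x - 1/8y^3 - 1/16y^2 + 7/8y + 1 → -1/8y^3 + 1/16y^2 + 15/16y + 5/8
  leading term y^3: subtract (-y)·h_5 from -1/8y^3 + 1/16y^2 + 15/16y + 5/8 → 5/8y^2 + 25/16y + 5/8
  leading term y^2: subtract (5)·h_5 from 5/8y^2 + 25/16y + 5/8 → -5/4y - 5/2
  leading term y: subtract (1)·h_6 from -5/4y - 5/2 → 0
  remainder 0.

S(f_3,h_4): lcm = xy. S = -1/8y^3 - 1/16y^2 + 3/8y.
  leading term y^3: subtract (-y)·h_5 from -1/8y^3 - 1/16y^2 + 3/8y → 1/2y^2 + y
  leading term y^2: subtract (4)·h_5 from 1/2y^2 + y → -5/4y - 5/2
  leading term y: subtract (1)·h_6 from -5/4y - 5/2 → 0
  remainder 0.

S(f_1,h_5): lcm = xy^2. S = -27/2xy - 5x - y^3 + 4y.
  leading term xy: subtract (27/2)·f_1 from -27/2xy - 5x - y^3 + 4y → -253/2x - y^3 - 27/2y^2 + 4y + 54
  leading term x: subtract (253/16)·h_4 from -253/2x - y^3 - 27/2y^2 + 4y + 54 → -y^3 + 37/16y^2 + 381/32y + 105/16
  leading term y^3: subtract (-8y)·h_5 from -y^3 + 37/16y^2 + 381/32y + 105/16 → 109/16y^2 + 541/32y + 105/16
  leading term y^2: subtract (109/2)·h_5 from 109/16y^2 + 541/32y + 105/16 → -55/4y - 55/2
  leading term y: subtract (11)·h_6 from -55/4y - 55/2 → 0
  remainder 0.

S(f_2,h_5): lcm = xy^2. S = -11/2xy - 5x + 1/2y^2 + y.
  leading term xy: subtract (11/2)·f_1 from -11/2xy - 5x + 1/2y^2 + y → -109/2x - 5y^2 + y + 22
  leading term x: subtract (109/16)·h_4 from -109/2x - 5y^2 + y + 22 → 29/16y^2 + 141/32y + 25/16
  leading term y^2: subtract (29/2)·h_5 from 29/16y^2 + 141/32y + 25/16 → -15/4y - 15/2
  leading term y: subtract (3)·h_6 from -15/4y - 15/2 → 0
  remainder 0.

S(f_3,h_5): lcm = xy^2. S = -9/2xy - 5x.
  leading term xy: subtract (9/2)·f_1 from -9/2xy - 5x → -91/2x - 9/2y^2 + 18
  leading term x: subtract (91/16)·h_4 from -91/2x - 9/2y^2 + 18 → 19/16y^2 + 91/32y + 15/16
  leading term y^2: subtract (19/2)·h_5 from 19/16y^2 + 91/32y + 15/16 → -5/2y - 5
  leading term y: subtract (2)·h_6 from -5/2y - 5 → 0
  remainder 0.

S(h_4,h_5): leading monomials are coprime, so the S-polynomial reduces to 0 (Buchberger's first criterion).
S(f_1,h_6): lcm = xy. S = -11x - y^2 + 4.
  leading term x: subtract (11/8)·h_4 from -11x - y^2 + 4 → 3/8y^2 + 11/16y - 1/8
  leading term y^2: subtract (3)·h_5 from 3/8y^2 + 11/16y - 1/8 → -y - 2
  leading term y: subtract (4/5)·h_6 from -y - 2 → 0
  remainder 0.

S(f_2,h_6): lcm = xy. S = -3x + 1/2y + 1.
  leading term x: subtract (3/8)·h_4 from -3x + 1/2y + 1 → 3/8y^2 + 11/16y - 1/8
  leading term y^2: subtract (3)·h_5 from 3/8y^2 + 11/16y - 1/8 → -y - 2
  leading term y: subtract (4/5)·h_6 from -y - 2 → 0
  remainder 0.

S(f_3,h_6): lcm = xy. S = -2x.
  leading term x: subtract (1/4)·h_4 from -2x → 1/4y^2 + 1/8y - 3/4
  leading term y^2: subtract (2)·h_5 from 1/4y^2 + 1/8y - 3/4 → -y - 2
  leading term y: subtract (4/5)·h_6 from -y - 2 → 0
  remainder 0.

S(h_4,h_6): leading monomials are coprime, so the S-polynomial reduces to 0 (Buchberger's first criterion).
S(h_5,h_6): lcm = y^2. S = 5/2y + 5.
  leading term y: subtract (-2)·h_6 from 5/2y + 5 → 0
  remainder 0.

Every S-polynomial of the final basis reduces to 0, so we have a Gröbner basis.
Inter-reduce: drop elements whose leading term is divisible by another's, tail-reduce, and make monic.
Reduced Gröbner basis: {x, y + 2}.

A lex Gröbner basis eliminates variables successively. Here y + 2 depends only on y, with roots {-2}; lifting each root through the earlier basis elements recovers the full solutions.
  y = -2: the earlier basis element becomes x = 0, giving x = 0 — point (0, -2).
Each listed point satisfies every original equation (direct substitution).

{(0, -2)}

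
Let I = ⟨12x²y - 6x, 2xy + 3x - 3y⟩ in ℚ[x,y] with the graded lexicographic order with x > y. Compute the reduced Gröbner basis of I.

G = {x² + 11/6x - 3/2y, xy + 3/2x - 3/2y, y² + 3/2x - 11/6y}

f_1 = 12x²y - 6x, LT = x²y.
f_2 = 2xy + 3x - 3y, LT = xy.

S(f_1,f_2): lcm = x²y. S = -3/2x² + 3/2xy - ½x.
  leading term x²: no divisor's leading term divides it; move -3/2x² to the remainder.
  leading term xy: subtract (¾)·f_2 from 3/2xy - ½x → -11/4x + 9/4y
  leading term x: no divisor's leading term divides it; move -11/4x to the remainder.
  leading term y: no divisor's leading term divides it; move 9/4y to the remainder.
  remainder -3/2x² - 11/4x + 9/4y ≠ 0; add g_3 = -3/2x² - 11/4x + 9/4y to the basis.

S(f_1,g_3): lcm = x²y. S = -11/6xy + 3/2y² - ½x.
  leading term xy: subtract (-11/12)·f_2 from -11/6xy + 3/2y² - ½x → 3/2y² + 9/4x - 11/4y
  leading term y²: no divisor's leading term divides it; move 3/2y² to the remainder.
  leading term x: no divisor's leading term divides it; move 9/4x to the remainder.
  leading term y: no divisor's leading term divides it; move -11/4y to the remainder.
  remainder 3/2y² + 9/4x - 11/4y ≠ 0; add g_4 = 3/2y² + 9/4x - 11/4y to the basis.

S(f_2,g_3): lcm = x²y. S = 3/2x² - 10/3xy + 3/2y².
  leading term x²: subtract (-1)·g_3 from 3/2x² - 10/3xy + 3/2y² → -10/3xy + 3/2y² - 11/4x + 9/4y
  leading term xy: subtract (-5/3)·f_2 from -10/3xy + 3/2y² - 11/4x + 9/4y → 3/2y² + 9/4x - 11/4y
  leading term y²: subtract (1)·g_4 from 3/2y² + 9/4x - 11/4y → 0
  remainder 0.

S(f_1,g_4): lcm = x²y². S = -3/2x³ + 11/6x²y - ½xy.
  leading term x³: subtract (x)·g_3 from -3/2x³ + 11/6x²y - ½xy → 11/6x²y + 11/4x² - 11/4xy
  leading term x²y: subtract (11/72)·f_1 from 11/6x²y + 11/4x² - 11/4xy → 11/4x² - 11/4xy + 11/12x
  leading term x²: subtract (-11/6)·g_3 from 11/4x² - 11/4xy + 11/12x → -11/4xy - 33/8x + 33/8y
  leading term xy: subtract (-11/8)·f_2 from -11/4xy - 33/8x + 33/8y → 0
  remainder 0.

S(f_2,g_4): lcm = xy². S = -3/2x² + 10/3xy - 3/2y².
  leading term x²: subtract (1)·g_3 from -3/2x² + 10/3xy - 3/2y² → 10/3xy - 3/2y² + 11/4x - 9/4y
  leading term xy: subtract (5/3)·f_2 from 10/3xy - 3/2y² + 11/4x - 9/4y → -3/2y² - 9/4x + 11/4y
  leading term y²: subtract (-1)·g_4 from -3/2y² - 9/4x + 11/4y → 0
  remainder 0.

S(g_3,g_4): leading monomials are coprime, so the S-polynomial reduces to 0 (Buchberger's first criterion).
Every S-polynomial of the final basis reduces to 0, so we have a Gröbner basis.
Inter-reduce: drop elements whose leading term is divisible by another's, tail-reduce, and make monic.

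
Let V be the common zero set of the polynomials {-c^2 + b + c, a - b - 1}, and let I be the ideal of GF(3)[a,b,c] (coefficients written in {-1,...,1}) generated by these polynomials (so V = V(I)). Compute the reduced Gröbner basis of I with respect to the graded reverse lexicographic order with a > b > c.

G = {c^2 - b - c, a - b - 1}

f_1 = -c^2 + b + c, LT = c^2.
f_2 = a - b - 1, LT = a.

The S-polynomials (S(f_1,f_2)) all reduce to 0 modulo the current basis, so we have a Gröbner basis.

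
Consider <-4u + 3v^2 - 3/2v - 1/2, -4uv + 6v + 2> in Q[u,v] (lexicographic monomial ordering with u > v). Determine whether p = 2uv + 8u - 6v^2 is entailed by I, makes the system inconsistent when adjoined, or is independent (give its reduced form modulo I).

First compute the reduced Gröbner basis of I by Buchberger's algorithm.
f_1 = -4u + 3v^2 - 3/2v - 1/2, LT = u.
f_2 = -4uv + 6v + 2, LT = uv.

S(f_1,f_2): lcm = uv. S = -3/4v^3 + 3/8v^2 + 13/8v + 1/2.
  leading term v^3: no divisor's leading term divides it; move -3/4v^3 to the remainder.
  leading term v^2: no divisor's leading term divides it; move 3/8v^2 to the remainder.
  leading term v: no divisor's leading term divides it; move 13/8v to the remainder.
  leading term 1: no divisor's leading term divides it; move 1/2 to the remainder.
  remainder -3/4v^3 + 3/8v^2 + 13/8v + 1/2 ≠ 0; add h_3 = -3/4v^3 + 3/8v^2 + 13/8v + 1/2 to the basis.

The other S-polynomials (S(f_1,h_3), S(f_2,h_3)) all reduce to 0 modulo the current basis, so we have a Gröbner basis.
Inter-reduce: drop elements whose leading term is divisible by another's, tail-reduce, and make monic.
Reduced Gröbner basis: {u - 3/4v^2 + 3/8v + 1/8, v^3 - 1/2v^2 - 13/6v - 2/3}.
Label its elements g_1 = u - 3/4v^2 + 3/8v + 1/8, g_2 = v^3 - 1/2v^2 - 13/6v - 2/3.

Reduce p = 2uv + 8u - 6v^2 modulo G:
  leading term uv: subtract (2v)·g_1 from 2uv + 8u - 6v^2 → 8u + 3/2v^3 - 27/4v^2 - 1/4v
  leading term u: subtract (8)·g_1 from 8u + 3/2v^3 - 27/4v^2 - 1/4v → 3/2v^3 - 3/4v^2 - 13/4v - 1
  leading term v^3: subtract (3/2)·g_2 from 3/2v^3 - 3/4v^2 - 13/4v - 1 → 0
  normal form = 0.
Since the normal form is 0, p ∈ I.

2uv + 8u - 6v^2 lies in I (it reduces to 0).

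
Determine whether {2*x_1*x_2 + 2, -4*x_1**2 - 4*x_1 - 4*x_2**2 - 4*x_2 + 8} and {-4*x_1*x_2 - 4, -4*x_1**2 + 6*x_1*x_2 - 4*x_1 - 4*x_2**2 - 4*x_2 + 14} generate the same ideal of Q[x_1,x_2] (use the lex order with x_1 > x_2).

Equality of ideals is decidable: compute both reduced Gröbner bases (unique for the ordering) and check whether they agree.
Buchberger on the first generating set:
f_1 = 2*x_1*x_2 + 2, LT = x_1*x_2.
f_2 = -4*x_1**2 - 4*x_1 - 4*x_2**2 - 4*x_2 + 8, LT = x_1**2.

S(f_1,f_2): lcm = x_1**2*x_2. S = -x_1*x_2 + x_1 - x_2**3 - x_2**2 + 2*x_2.
  leading term x_1*x_2: subtract (-1/2)·f_1 from -x_1*x_2 + x_1 - x_2**3 - x_2**2 + 2*x_2 → x_1 - x_2**3 - x_2**2 + 2*x_2 + 1
  leading term x_1: no divisor's leading term divides it; move x_1 to the remainder.
  leading term x_2**3: no divisor's leading term divides it; move -x_2**3 to the remainder.
  leading term x_2**2: no divisor's leading term divides it; move -x_2**2 to the remainder.
  leading term x_2: no divisor's leading term divides it; move 2*x_2 to the remainder.
  leading term 1: no divisor's leading term divides it; move 1 to the remainder.
  remainder x_1 - x_2**3 - x_2**2 + 2*x_2 + 1 ≠ 0; add g_3 = x_1 - x_2**3 - x_2**2 + 2*x_2 + 1 to the basis.

S(f_1,g_3): lcm = x_1*x_2. S = x_2**4 + x_2**3 - 2*x_2**2 - x_2 + 1.
  leading term x_2**4: no divisor's leading term divides it; move x_2**4 to the remainder.
  leading term x_2**3: no divisor's leading term divides it; move x_2**3 to the remainder.
  leading term x_2**2: no divisor's leading term divides it; move -2*x_2**2 to the remainder.
  leading term x_2: no divisor's leading term divides it; move -x_2 to the remainder.
  leading term 1: no divisor's leading term divides it; move 1 to the remainder.
  remainder x_2**4 + x_2**3 - 2*x_2**2 - x_2 + 1 ≠ 0; add g_4 = x_2**4 + x_2**3 - 2*x_2**2 - x_2 + 1 to the basis.

The other S-polynomials (S(f_2,g_3), S(f_1,g_4), S(f_2,g_4), S(g_3,g_4)) all reduce to 0 modulo the current basis, so we have a Gröbner basis.
Inter-reduce: drop elements whose leading term is divisible by another's, tail-reduce, and make monic.
Reduced Gröbner basis: {x_1 - x_2**3 - x_2**2 + 2*x_2 + 1, x_2**4 + x_2**3 - 2*x_2**2 - x_2 + 1}.

Buchberger on the second generating set:
h_1 = -4*x_1*x_2 - 4, LT = x_1*x_2.
h_2 = -4*x_1**2 + 6*x_1*x_2 - 4*x_1 - 4*x_2**2 - 4*x_2 + 14, LT = x_1**2.

S(h_1,h_2): lcm = x_1**2*x_2. S = 3/2*x_1*x_2**2 - x_1*x_2 + x_1 - x_2**3 - x_2**2 + 7/2*x_2.
  leading term x_1*x_2**2: subtract (-3/8*x_2)·h_1 from 3/2*x_1*x_2**2 - x_1*x_2 + x_1 - x_2**3 - x_2**2 + 7/2*x_2 → -x_1*x_2 + x_1 - x_2**3 - x_2**2 + 2*x_2
  leading term x_1*x_2: subtract (1/4)·h_1 from -x_1*x_2 + x_1 - x_2**3 - x_2**2 + 2*x_2 → x_1 - x_2**3 - x_2**2 + 2*x_2 + 1
  leading term x_1: no divisor's leading term divides it; move x_1 to the remainder.
  leading term x_2**3: no divisor's leading term divides it; move -x_2**3 to the remainder.
  leading term x_2**2: no divisor's leading term divides it; move -x_2**2 to the remainder.
  leading term x_2: no divisor's leading term divides it; move 2*x_2 to the remainder.
  leading term 1: no divisor's leading term divides it; move 1 to the remainder.
  remainder x_1 - x_2**3 - x_2**2 + 2*x_2 + 1 ≠ 0; add k_3 = x_1 - x_2**3 - x_2**2 + 2*x_2 + 1 to the basis.

S(h_1,k_3): lcm = x_1*x_2. S = x_2**4 + x_2**3 - 2*x_2**2 - x_2 + 1.
  leading term x_2**4: no divisor's leading term divides it; move x_2**4 to the remainder.
  leading term x_2**3: no divisor's leading term divides it; move x_2**3 to the remainder.
  leading term x_2**2: no divisor's leading term divides it; move -2*x_2**2 to the remainder.
  leading term x_2: no divisor's leading term divides it; move -x_2 to the remainder.
  leading term 1: no divisor's leading term divides it; move 1 to the remainder.
  remainder x_2**4 + x_2**3 - 2*x_2**2 - x_2 + 1 ≠ 0; add k_4 = x_2**4 + x_2**3 - 2*x_2**2 - x_2 + 1 to the basis.

The other S-polynomials (S(h_2,k_3), S(h_1,k_4), S(h_2,k_4), S(k_3,k_4)) all reduce to 0 modulo the current basis, so we have a Gröbner basis.
Inter-reduce: drop elements whose leading term is divisible by another's, tail-reduce, and make monic.
Reduced Gröbner basis: {x_1 - x_2**3 - x_2**2 + 2*x_2 + 1, x_2**4 + x_2**3 - 2*x_2**2 - x_2 + 1}.

These coincide, so the ideals are equal.

Yes, the ideals are equal.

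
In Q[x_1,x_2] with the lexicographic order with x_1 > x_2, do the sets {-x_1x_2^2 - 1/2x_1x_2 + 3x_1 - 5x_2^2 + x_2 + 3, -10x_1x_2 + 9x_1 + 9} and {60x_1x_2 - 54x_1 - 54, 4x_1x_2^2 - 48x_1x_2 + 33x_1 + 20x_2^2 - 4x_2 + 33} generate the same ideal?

Since reduced Gröbner bases are canonical representatives of ideals under a given ordering, it suffices to compute and compare them.
Buchberger on the first generating set:
f_1 = -x_1x_2^2 - 1/2x_1x_2 + 3x_1 - 5x_2^2 + x_2 + 3, LT = x_1x_2^2.
f_2 = -10x_1x_2 + 9x_1 + 9, LT = x_1x_2.

S(f_1,f_2): lcm = x_1x_2^2. S = 7/5x_1x_2 - 3x_1 + 5x_2^2 - 1/10x_2 - 3.
  reduce S modulo (f_1, f_2):
  remainder -87/50x_1 + 5x_2^2 - 1/10x_2 - 87/50 ≠ 0; add g_3 = -87/50x_1 + 5x_2^2 - 1/10x_2 - 87/50 to the basis.

S(f_1,g_3): lcm = x_1x_2^2. S = 1/2x_1x_2 - 3x_1 + 250/87x_2^4 - 5/87x_2^3 + 4x_2^2 - x_2 - 3.
  reduce S modulo (f_1, f_2, g_3):
  remainder 250/87x_2^4 - 5/87x_2^3 - 193/58x_2^2 - 99/116x_2 ≠ 0; add g_4 = 250/87x_2^4 - 5/87x_2^3 - 193/58x_2^2 - 99/116x_2 to the basis.

S(f_2,g_3): lcm = x_1x_2. S = -9/10x_1 + 250/87x_2^3 - 5/87x_2^2 - x_2 - 9/10.
  reduce S modulo (f_1, f_2, g_3, g_4):
  remainder 250/87x_2^3 - 230/87x_2^2 - 55/58x_2 ≠ 0; add g_5 = 250/87x_2^3 - 230/87x_2^2 - 55/58x_2 to the basis.

The other S-polynomials (S(f_1,g_4), S(f_2,g_4), S(g_3,g_4), S(f_1,g_5), S(f_2,g_5), S(g_3,g_5), S(g_4,g_5)) all reduce to 0 modulo the current basis, so we have a Gröbner basis.
Inter-reduce: drop elements whose leading term is divisible by another's, tail-reduce, and make monic.
Reduced Gröbner basis: {x_1 - 250/87x_2^2 + 5/87x_2 + 1, x_2^3 - 23/25x_2^2 - 33/100x_2}.

Buchberger on the second generating set:
h_1 = 60x_1x_2 - 54x_1 - 54, LT = x_1x_2.
h_2 = 4x_1x_2^2 - 48x_1x_2 + 33x_1 + 20x_2^2 - 4x_2 + 33, LT = x_1x_2^2.

S(h_1,h_2): lcm = x_1x_2^2. S = 111/10x_1x_2 - 33/4x_1 - 5x_2^2 + 1/10x_2 - 33/4.
  reduce S modulo (h_1, h_2):
  remainder 87/50x_1 - 5x_2^2 + 1/10x_2 + 87/50 ≠ 0; add k_3 = 87/50x_1 - 5x_2^2 + 1/10x_2 + 87/50 to the basis.

S(h_1,k_3): lcm = x_1x_2. S = -9/10x_1 + 250/87x_2^3 - 5/87x_2^2 - x_2 - 9/10.
  reduce S modulo (h_1, h_2, k_3):
  remainder 250/87x_2^3 - 230/87x_2^2 - 55/58x_2 ≠ 0; add k_4 = 250/87x_2^3 - 230/87x_2^2 - 55/58x_2 to the basis.

The other S-polynomials (S(h_2,k_3), S(h_1,k_4), S(h_2,k_4), S(k_3,k_4)) all reduce to 0 modulo the current basis, so we have a Gröbner basis.
Inter-reduce: drop elements whose leading term is divisible by another's, tail-reduce, and make monic.
Reduced Gröbner basis: {x_1 - 250/87x_2^2 + 5/87x_2 + 1, x_2^3 - 23/25x_2^2 - 33/100x_2}.

Same reduced basis, so the two generating sets span the same ideal.

Yes, the ideals are equal.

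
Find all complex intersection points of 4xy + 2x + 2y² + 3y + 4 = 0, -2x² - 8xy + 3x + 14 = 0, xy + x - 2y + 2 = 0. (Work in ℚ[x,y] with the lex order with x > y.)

Compute a lex Gröbner basis by Buchberger's algorithm.
f_1 = 4xy + 2x + 2y² + 3y + 4, LT = xy.
f_2 = -2x² - 8xy + 3x + 14, LT = x².
f_3 = xy + x - 2y + 2, LT = xy.

S(f_1,f_2): lcm = x²y. S = ½x² - 7/2xy² + 9/4xy + x + 7y.
  leading term x²: subtract (-¼)·f_2 from ½x² - 7/2xy² + 9/4xy + x + 7y → -7/2xy² + ¼xy + 7/4x + 7y + 7/2
  leading term xy²: subtract (-⅞y)·f_1 from -7/2xy² + ¼xy + 7/4x + 7y + 7/2 → 2xy + 7/4x + 7/4y³ + 21/8y² + 21/2y + 7/2
  leading term xy: subtract (½)·f_1 from 2xy + 7/4x + 7/4y³ + 21/8y² + 21/2y + 7/2 → ¾x + 7/4y³ + 13/8y² + 9y + 3/2
  leading term x: no divisor's leading term divides it; move ¾x to the remainder.
  leading term y³: no divisor's leading term divides it; move 7/4y³ to the remainder.
  leading term y²: no divisor's leading term divides it; move 13/8y² to the remainder.
  leading term y: no divisor's leading term divides it; move 9y to the remainder.
  leading term 1: no divisor's leading term divides it; move 3/2 to the remainder.
  remainder ¾x + 7/4y³ + 13/8y² + 9y + 3/2 ≠ 0; add h_4 = ¾x + 7/4y³ + 13/8y² + 9y + 3/2 to the basis.

S(f_1,f_3): lcm = xy. S = -½x + ½y² + 11/4y - 1.
  leading term x: subtract (-⅔)·h_4 from -½x + ½y² + 11/4y - 1 → 7/6y³ + 19/12y² + 35/4y
  leading term y³: no divisor's leading term divides it; move 7/6y³ to the remainder.
  leading term y²: no divisor's leading term divides it; move 19/12y² to the remainder.
  leading term y: no divisor's leading term divides it; move 35/4y to the remainder.
  remainder 7/6y³ + 19/12y² + 35/4y ≠ 0; add h_5 = 7/6y³ + 19/12y² + 35/4y to the basis.

S(f_2,f_3): lcm = x²y. S = -x² + 4xy² + ½xy - 2x - 7y.
  leading term x²: subtract (½)·f_2 from -x² + 4xy² + ½xy - 2x - 7y → 4xy² + 9/2xy - 7/2x - 7y - 7
  leading term xy²: subtract (y)·f_1 from 4xy² + 9/2xy - 7/2x - 7y - 7 → 5/2xy - 7/2x - 2y³ - 3y² - 11y - 7
  leading term xy: subtract (⅝)·f_1 from 5/2xy - 7/2x - 2y³ - 3y² - 11y - 7 → -19/4x - 2y³ - 17/4y² - 103/8y - 19/2
  leading term x: subtract (-19/3)·h_4 from -19/4x - 2y³ - 17/4y² - 103/8y - 19/2 → 109/12y³ + 145/24y² + 353/8y
  leading term y³: subtract (109/14)·h_5 from 109/12y³ + 145/24y² + 353/8y → -44/7y² - 24y
  leading term y²: no divisor's leading term divides it; move -44/7y² to the remainder.
  leading term y: no divisor's leading term divides it; move -24y to the remainder.
  remainder -44/7y² - 24y ≠ 0; add h_6 = -44/7y² - 24y to the basis.

S(f_1,h_4): lcm = xy. S = ½x - 7/3y⁴ - 13/6y³ - 23/2y² - 5/4y + 1.
  leading term x: subtract (⅔)·h_4 from ½x - 7/3y⁴ - 13/6y³ - 23/2y² - 5/4y + 1 → -7/3y⁴ - 10/3y³ - 151/12y² - 29/4y
  leading term y⁴: subtract (-2y)·h_5 from -7/3y⁴ - 10/3y³ - 151/12y² - 29/4y → -⅙y³ + 59/12y² - 29/4y
  leading term y³: subtract (-1/7)·h_5 from -⅙y³ + 59/12y² - 29/4y → 36/7y² - 6y
  leading term y²: subtract (-9/11)·h_6 from 36/7y² - 6y → -282/11y
  leading term y: no divisor's leading term divides it; move -282/11y to the remainder.
  remainder -282/11y ≠ 0; add h_7 = -282/11y to the basis.

The other S-polynomials (S(f_2,h_4), S(f_3,h_4), S(f_1,h_5), S(f_2,h_5), S(f_3,h_5), S(h_4,h_5), S(f_1,h_6), S(f_2,h_6), S(f_3,h_6), S(h_4,h_6), S(h_5,h_6), S(f_1,h_7), S(f_2,h_7), S(f_3,h_7), S(h_4,h_7), S(h_5,h_7), S(h_6,h_7)) all reduce to 0 modulo the current basis, so we have a Gröbner basis.
Inter-reduce: drop elements whose leading term is divisible by another's, tail-reduce, and make monic.
Reduced Gröbner basis: {x + 2, y}.

Since the basis is lex-ordered, y is univariate in y. Its roots are {0}. Back-substituting each root into the other basis elements fixes the other coordinates.
  y = 0: the earlier basis element becomes x + 2 = 0, giving x = -2 — point (-2, 0).

{(-2, 0)}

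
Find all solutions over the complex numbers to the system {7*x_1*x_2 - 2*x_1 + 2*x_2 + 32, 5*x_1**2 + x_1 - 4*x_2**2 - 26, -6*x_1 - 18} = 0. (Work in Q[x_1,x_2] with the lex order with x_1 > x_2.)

Compute a lex Gröbner basis by Buchberger's algorithm.
f_1 = 7*x_1*x_2 - 2*x_1 + 2*x_2 + 32, LT = x_1*x_2.
f_2 = 5*x_1**2 + x_1 - 4*x_2**2 - 26, LT = x_1**2.
f_3 = -6*x_1 - 18, LT = x_1.

S(f_1,f_2): lcm = x_1**2*x_2. S = -2/7*x_1**2 + 3/35*x_1*x_2 + 32/7*x_1 + 4/5*x_2**3 + 26/5*x_2.
  leading term x_1**2: subtract (-2/35)·f_2 from -2/7*x_1**2 + 3/35*x_1*x_2 + 32/7*x_1 + 4/5*x_2**3 + 26/5*x_2 → 3/35*x_1*x_2 + 162/35*x_1 + 4/5*x_2**3 - 8/35*x_2**2 + 26/5*x_2 - 52/35
  leading term x_1*x_2: subtract (3/245)·f_1 from 3/35*x_1*x_2 + 162/35*x_1 + 4/5*x_2**3 - 8/35*x_2**2 + 26/5*x_2 - 52/35 → 228/49*x_1 + 4/5*x_2**3 - 8/35*x_2**2 + 1268/245*x_2 - 92/49
  leading term x_1: subtract (-38/49)·f_3 from 228/49*x_1 + 4/5*x_2**3 - 8/35*x_2**2 + 1268/245*x_2 - 92/49 → 4/5*x_2**3 - 8/35*x_2**2 + 1268/245*x_2 - 776/49
  leading term x_2**3: no divisor's leading term divides it; move 4/5*x_2**3 to the remainder.
  leading term x_2**2: no divisor's leading term divides it; move -8/35*x_2**2 to the remainder.
  leading term x_2: no divisor's leading term divides it; move 1268/245*x_2 to the remainder.
  leading term 1: no divisor's leading term divides it; move -776/49 to the remainder.
  remainder 4/5*x_2**3 - 8/35*x_2**2 + 1268/245*x_2 - 776/49 ≠ 0; add h_4 = 4/5*x_2**3 - 8/35*x_2**2 + 1268/245*x_2 - 776/49 to the basis.

S(f_1,f_3): lcm = x_1*x_2. S = -2/7*x_1 - 19/7*x_2 + 32/7.
  leading term x_1: subtract (1/21)·f_3 from -2/7*x_1 - 19/7*x_2 + 32/7 → -19/7*x_2 + 38/7
  leading term x_2: no divisor's leading term divides it; move -19/7*x_2 to the remainder.
  leading term 1: no divisor's leading term divides it; move 38/7 to the remainder.
  remainder -19/7*x_2 + 38/7 ≠ 0; add h_5 = -19/7*x_2 + 38/7 to the basis.

S(f_2,f_3): lcm = x_1**2. S = -14/5*x_1 - 4/5*x_2**2 - 26/5.
  leading term x_1: subtract (7/15)·f_3 from -14/5*x_1 - 4/5*x_2**2 - 26/5 → -4/5*x_2**2 + 16/5
  leading term x_2**2: subtract (28/95*x_2)·h_5 from -4/5*x_2**2 + 16/5 → -8/5*x_2 + 16/5
  leading term x_2: subtract (56/95)·h_5 from -8/5*x_2 + 16/5 → 0
  remainder 0.

S(f_1,h_4): lcm = x_1*x_2**3. S = -317/49*x_1*x_2 + 970/49*x_1 + 2/7*x_2**3 + 32/7*x_2**2.
  leading term x_1*x_2: subtract (-317/343)·f_1 from -317/49*x_1*x_2 + 970/49*x_1 + 2/7*x_2**3 + 32/7*x_2**2 → 6156/343*x_1 + 2/7*x_2**3 + 32/7*x_2**2 + 634/343*x_2 + 10144/343
  leading term x_1: subtract (-1026/343)·f_3 from 6156/343*x_1 + 2/7*x_2**3 + 32/7*x_2**2 + 634/343*x_2 + 10144/343 → 2/7*x_2**3 + 32/7*x_2**2 + 634/343*x_2 - 8324/343
  leading term x_2**3: subtract (5/14)·h_4 from 2/7*x_2**3 + 32/7*x_2**2 + 634/343*x_2 - 8324/343 → 228/49*x_2**2 - 912/49
  leading term x_2**2: subtract (-12/7*x_2)·h_5 from 228/49*x_2**2 - 912/49 → 456/49*x_2 - 912/49
  leading term x_2: subtract (-24/7)·h_5 from 456/49*x_2 - 912/49 → 0
  remainder 0.

S(f_2,h_4): leading monomials are coprime, so the S-polynomial reduces to 0 (Buchberger's first criterion).
S(f_3,h_4): leading monomials are coprime, so the S-polynomial reduces to 0 (Buchberger's first criterion).
S(f_1,h_5): lcm = x_1*x_2. S = 12/7*x_1 + 2/7*x_2 + 32/7.
  leading term x_1: subtract (-2/7)·f_3 from 12/7*x_1 + 2/7*x_2 + 32/7 → 2/7*x_2 - 4/7
  leading term x_2: subtract (-2/19)·h_5 from 2/7*x_2 - 4/7 → 0
  remainder 0.

S(f_2,h_5): leading monomials are coprime, so the S-polynomial reduces to 0 (Buchberger's first criterion).
S(f_3,h_5): leading monomials are coprime, so the S-polynomial reduces to 0 (Buchberger's first criterion).
S(h_4,h_5): lcm = x_2**3. S = 12/7*x_2**2 + 317/49*x_2 - 970/49.
  leading term x_2**2: subtract (-12/19*x_2)·h_5 from 12/7*x_2**2 + 317/49*x_2 - 970/49 → 485/49*x_2 - 970/49
  leading term x_2: subtract (-485/133)·h_5 from 485/49*x_2 - 970/49 → 0
  remainder 0.

Every S-polynomial of the final basis reduces to 0, so we have a Gröbner basis.
Inter-reduce: drop elements whose leading term is divisible by another's, tail-reduce, and make monic.
Reduced Gröbner basis: {x_1 + 3, x_2 - 2}.

Since the basis is lex-ordered, x_2 - 2 is univariate in x_2. Its roots are {2}. Back-substituting each root into the other basis elements fixes the other coordinates.
  x_2 = 2: the earlier basis element becomes x_1 + 3 = 0, giving x_1 = -3 — point (-3, 2).
Substituting each solution back into the original system confirms all equations vanish.
This is the nonlinear analogue of row-reducing a linear system.

{(-3, 2)}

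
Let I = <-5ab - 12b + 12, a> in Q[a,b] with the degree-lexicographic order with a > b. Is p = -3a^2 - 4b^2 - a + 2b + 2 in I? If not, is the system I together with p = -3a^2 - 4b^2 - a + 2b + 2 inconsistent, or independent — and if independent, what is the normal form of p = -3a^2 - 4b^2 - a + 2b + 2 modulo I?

-3a^2 - 4b^2 - a + 2b + 2 lies in I (it reduces to 0).

First compute the reduced Gröbner basis of I by Buchberger's algorithm.
f_1 = -5ab - 12b + 12, LT = ab.
f_2 = a, LT = a.

S(f_1,f_2): lcm = ab. S = 12/5b - 12/5.
  reduce S modulo (f_1, f_2):
  remainder 12/5b - 12/5 ≠ 0; add h_3 = 12/5b - 12/5 to the basis.

The other S-polynomials (S(f_1,h_3), S(f_2,h_3)) all reduce to 0 modulo the current basis, so we have a Gröbner basis.
Inter-reduce: drop elements whose leading term is divisible by another's, tail-reduce, and make monic.
Reduced Gröbner basis: {a, b - 1}.
Label its elements g_1 = a, g_2 = b - 1.

Reduce p = -3a^2 - 4b^2 - a + 2b + 2 modulo G:
  leading term a^2: subtract (-3a)·g_1 from -3a^2 - 4b^2 - a + 2b + 2 → -4b^2 - a + 2b + 2
  leading term b^2: subtract (-4b)·g_2 from -4b^2 - a + 2b + 2 → -a - 2b + 2
  leading term a: subtract (-1)·g_1 from -a - 2b + 2 → -2b + 2
  leading term b: subtract (-2)·g_2 from -2b + 2 → 0
  normal form = 0.
Since the normal form is 0, p ∈ I.

The remainder on division by a Gröbner basis is unique — it is the normal form.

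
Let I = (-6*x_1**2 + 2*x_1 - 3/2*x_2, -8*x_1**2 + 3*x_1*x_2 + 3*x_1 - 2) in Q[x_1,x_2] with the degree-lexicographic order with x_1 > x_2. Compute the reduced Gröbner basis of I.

G = {x_1**2 - 1/3*x_1 + 1/4*x_2, x_1*x_2 + 1/9*x_1 + 2/3*x_2 - 2/3, x_2**2 + 80/27*x_1 + 25/9*x_2 - 8/3}

This is the nonlinear analogue of row-reducing a linear system.

f_1 = -6*x_1**2 + 2*x_1 - 3/2*x_2, LT = x_1**2.
f_2 = -8*x_1**2 + 3*x_1*x_2 + 3*x_1 - 2, LT = x_1**2.

S(f_1,f_2): lcm = x_1**2. S = 3/8*x_1*x_2 + 1/24*x_1 + 1/4*x_2 - 1/4.
  leading term x_1*x_2: no divisor's leading term divides it; move 3/8*x_1*x_2 to the remainder.
  leading term x_1: no divisor's leading term divides it; move 1/24*x_1 to the remainder.
  leading term x_2: no divisor's leading term divides it; move 1/4*x_2 to the remainder.
  leading term 1: no divisor's leading term divides it; move -1/4 to the remainder.
  remainder 3/8*x_1*x_2 + 1/24*x_1 + 1/4*x_2 - 1/4 ≠ 0; add g_3 = 3/8*x_1*x_2 + 1/24*x_1 + 1/4*x_2 - 1/4 to the basis.

S(f_1,g_3): lcm = x_1**2*x_2. S = -1/9*x_1**2 - x_1*x_2 + 1/4*x_2**2 + 2/3*x_1.
  leading term x_1**2: subtract (1/54)·f_1 from -1/9*x_1**2 - x_1*x_2 + 1/4*x_2**2 + 2/3*x_1 → -x_1*x_2 + 1/4*x_2**2 + 17/27*x_1 + 1/36*x_2
  leading term x_1*x_2: subtract (-8/3)·g_3 from -x_1*x_2 + 1/4*x_2**2 + 17/27*x_1 + 1/36*x_2 → 1/4*x_2**2 + 20/27*x_1 + 25/36*x_2 - 2/3
  leading term x_2**2: no divisor's leading term divides it; move 1/4*x_2**2 to the remainder.
  leading term x_1: no divisor's leading term divides it; move 20/27*x_1 to the remainder.
  leading term x_2: no divisor's leading term divides it; move 25/36*x_2 to the remainder.
  leading term 1: no divisor's leading term divides it; move -2/3 to the remainder.
  remainder 1/4*x_2**2 + 20/27*x_1 + 25/36*x_2 - 2/3 ≠ 0; add g_4 = 1/4*x_2**2 + 20/27*x_1 + 25/36*x_2 - 2/3 to the basis.

The other S-polynomials (S(f_2,g_3), S(f_1,g_4), S(f_2,g_4), S(g_3,g_4)) all reduce to 0 modulo the current basis, so we have a Gröbner basis.
Inter-reduce: drop elements whose leading term is divisible by another's, tail-reduce, and make monic.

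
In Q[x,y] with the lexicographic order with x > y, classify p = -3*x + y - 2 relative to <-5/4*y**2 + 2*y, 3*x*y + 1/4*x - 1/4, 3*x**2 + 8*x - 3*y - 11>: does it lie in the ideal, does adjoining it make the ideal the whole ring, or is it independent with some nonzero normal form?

Adjoining -3*x + y - 2 makes the ideal the whole ring: the system is inconsistent.

First compute the reduced Gröbner basis of I by Buchberger's algorithm.
f_1 = -5/4*y**2 + 2*y, LT = y**2.
f_2 = 3*x*y + 1/4*x - 1/4, LT = x*y.
f_3 = 3*x**2 + 8*x - 3*y - 11, LT = x**2.

S(f_1,f_2): lcm = x*y**2. S = -101/60*x*y + 1/12*y.
  leading term x*y: subtract (-101/180)·f_2 from -101/60*x*y + 1/12*y → 101/720*x + 1/12*y - 101/720
  leading term x: no divisor's leading term divides it; move 101/720*x to the remainder.
  leading term y: no divisor's leading term divides it; move 1/12*y to the remainder.
  leading term 1: no divisor's leading term divides it; move -101/720 to the remainder.
  remainder 101/720*x + 1/12*y - 101/720 ≠ 0; add h_4 = 101/720*x + 1/12*y - 101/720 to the basis.

S(f_2,f_3): lcm = x**2*y. S = 1/12*x**2 - 8/3*x*y - 1/12*x + y**2 + 11/3*y.
  leading term x**2: subtract (1/36)·f_3 from 1/12*x**2 - 8/3*x*y - 1/12*x + y**2 + 11/3*y → -8/3*x*y - 11/36*x + y**2 + 15/4*y + 11/36
  leading term x*y: subtract (-8/9)·f_2 from -8/3*x*y - 11/36*x + y**2 + 15/4*y + 11/36 → -1/12*x + y**2 + 15/4*y + 1/12
  leading term x: subtract (-60/101)·h_4 from -1/12*x + y**2 + 15/4*y + 1/12 → y**2 + 1535/404*y
  leading term y**2: subtract (-4/5)·f_1 from y**2 + 1535/404*y → 10907/2020*y
  leading term y: no divisor's leading term divides it; move 10907/2020*y to the remainder.
  remainder 10907/2020*y ≠ 0; add h_5 = 10907/2020*y to the basis.

The other S-polynomials (S(f_1,f_3), S(f_1,h_4), S(f_2,h_4), S(f_3,h_4), S(f_1,h_5), S(f_2,h_5), S(f_3,h_5), S(h_4,h_5)) all reduce to 0 modulo the current basis, so we have a Gröbner basis.
Inter-reduce: drop elements whose leading term is divisible by another's, tail-reduce, and make monic.
Reduced Gröbner basis: {x - 1, y}.
Label its elements g_1 = x - 1, g_2 = y.

Reduce p = -3*x + y - 2 modulo G:
  leading term x: subtract (-3)·g_1 from -3*x + y - 2 → y - 5
  leading term y: subtract (1)·g_2 from y - 5 → -5
  leading term 1: no divisor's leading term divides it; move -5 to the remainder.
  normal form = -5.
The normal form is nonzero, so p ∉ I. Since p minus its normal form lies in I, I + (p) = I + (r) where r = -5; decide whether this ideal is the whole ring.
Here r = -5 is a nonzero constant, hence a unit: 1 ∈ I + (p), the Gröbner basis of I + (p) is {1}, and the enlarged system has no common solution — adjoining p is inconsistent.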